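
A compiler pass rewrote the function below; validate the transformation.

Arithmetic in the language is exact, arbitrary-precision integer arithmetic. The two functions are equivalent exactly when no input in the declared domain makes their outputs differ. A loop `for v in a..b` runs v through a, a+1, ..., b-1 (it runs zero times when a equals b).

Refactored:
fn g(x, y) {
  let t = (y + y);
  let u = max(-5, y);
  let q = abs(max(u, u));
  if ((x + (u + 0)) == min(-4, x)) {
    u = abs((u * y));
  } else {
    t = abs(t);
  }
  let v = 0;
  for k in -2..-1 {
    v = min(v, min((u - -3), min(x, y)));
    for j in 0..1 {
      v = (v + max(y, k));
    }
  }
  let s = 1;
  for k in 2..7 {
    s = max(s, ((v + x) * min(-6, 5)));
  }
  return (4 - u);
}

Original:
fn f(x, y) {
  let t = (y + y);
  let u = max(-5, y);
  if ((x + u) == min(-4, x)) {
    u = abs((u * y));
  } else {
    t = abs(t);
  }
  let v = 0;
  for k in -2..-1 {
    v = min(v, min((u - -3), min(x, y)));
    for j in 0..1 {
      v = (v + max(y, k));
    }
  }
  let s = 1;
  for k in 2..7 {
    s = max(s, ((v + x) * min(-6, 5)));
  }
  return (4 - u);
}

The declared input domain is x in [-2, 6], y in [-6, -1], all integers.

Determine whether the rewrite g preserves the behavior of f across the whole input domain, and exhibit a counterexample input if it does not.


Comparing the listings, the differences include: min/max/abs usage differs, constant usage differs, statement counts differ, arithmetic usage differs, local variable names differ.
Tracing x=-1, y=-2: f: t := -4 | u := -2 | ((x + u) == min(-4, x)): false | t := 4 | v := 0 | iter k=-2: | v := -2 | iter j=0: | v := -4 | s := 1 | iter k=2: | s := 30 | iter k=3: | s := 30 | iter k=4: | s := 30 | iter k=5: | s := 30 | iter k=6: | s := 30 | result 6 | g: t := -4 | u := -2 | q := 2 | ((x + (u + 0)) == min(-4, x)): false | t := 4 | v := 0 | iter k=-2: | v := -2 | iter j=0: | v := -4 | s := 1 | iter k=2: | s := 30 | iter k=3: | s := 30 | iter k=4: | s := 30 | iter k=5: | s := 30 | iter k=6: | s := 30 | result 6 — matching result 6.
Every one of the 54 inputs gives matching results.
verdict: equivalent


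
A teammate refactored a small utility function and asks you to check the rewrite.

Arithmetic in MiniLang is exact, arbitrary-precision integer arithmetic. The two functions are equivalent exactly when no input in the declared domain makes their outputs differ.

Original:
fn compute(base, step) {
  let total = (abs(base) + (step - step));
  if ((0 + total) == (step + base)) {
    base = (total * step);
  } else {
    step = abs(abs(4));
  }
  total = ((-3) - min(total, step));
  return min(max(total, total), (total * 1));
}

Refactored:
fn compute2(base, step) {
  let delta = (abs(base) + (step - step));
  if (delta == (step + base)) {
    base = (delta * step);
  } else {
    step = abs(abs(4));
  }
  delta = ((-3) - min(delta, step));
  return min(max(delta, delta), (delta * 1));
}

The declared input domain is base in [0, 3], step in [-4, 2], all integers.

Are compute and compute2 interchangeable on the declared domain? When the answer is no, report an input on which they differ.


Equivalent — the differences include local variable names differ, plus constant usage differs, plus arithmetic usage differs, yet no declared input distinguishes the two.
As a probe, take base=3, step=-4: compute runs total becomes 3; next ((0 + total) == (step + base)) evaluates to false; next step becomes 4; next total becomes -6; next final value -6; compute2 runs delta becomes 3; next (delta == (step + base)) evaluates to false; next step becomes 4; next delta becomes -6; next final value -6; both end at -6.
Checked all 28 inputs in the declared domain: the outputs agree on every one.
verdict: equivalent


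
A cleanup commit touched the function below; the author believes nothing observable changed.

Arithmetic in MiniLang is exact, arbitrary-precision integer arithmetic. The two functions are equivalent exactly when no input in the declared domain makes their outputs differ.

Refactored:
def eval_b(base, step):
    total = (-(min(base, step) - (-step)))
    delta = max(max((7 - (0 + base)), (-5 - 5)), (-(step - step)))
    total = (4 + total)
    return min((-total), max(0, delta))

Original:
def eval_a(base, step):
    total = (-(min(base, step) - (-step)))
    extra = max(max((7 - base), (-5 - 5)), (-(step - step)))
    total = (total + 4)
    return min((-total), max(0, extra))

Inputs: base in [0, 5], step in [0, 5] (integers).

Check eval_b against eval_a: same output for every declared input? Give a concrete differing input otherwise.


Comparing the listings, the differences include: constant usage differs; also local variable names differ; also arithmetic usage differs.
One worked example (base=2, step=2) — eval_a: total becomes -4; next extra becomes 5; next total becomes 0; next final value 0; eval_b: total becomes -4; next delta becomes 5; next total becomes 0; next final value 0; agreement on 0.
Every one of the 36 inputs gives matching results.
verdict: equivalent


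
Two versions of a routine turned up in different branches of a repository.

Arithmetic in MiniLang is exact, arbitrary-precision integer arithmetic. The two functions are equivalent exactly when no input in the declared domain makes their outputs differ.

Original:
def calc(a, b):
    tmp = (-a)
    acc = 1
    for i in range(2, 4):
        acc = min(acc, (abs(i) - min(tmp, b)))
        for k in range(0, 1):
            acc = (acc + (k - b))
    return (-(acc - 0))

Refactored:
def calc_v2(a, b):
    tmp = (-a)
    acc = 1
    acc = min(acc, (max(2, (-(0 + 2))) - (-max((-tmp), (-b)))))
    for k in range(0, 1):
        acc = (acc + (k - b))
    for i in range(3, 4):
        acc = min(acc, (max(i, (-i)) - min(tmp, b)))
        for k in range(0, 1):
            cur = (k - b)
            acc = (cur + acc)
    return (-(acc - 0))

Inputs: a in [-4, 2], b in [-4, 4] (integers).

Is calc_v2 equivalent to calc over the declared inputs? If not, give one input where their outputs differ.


Equivalent — the differences include min/max/abs usage differs, constant usage differs, statement counts differ, local variable names differ, loop structure differs, arithmetic usage differs, yet no declared input distinguishes the two.
Tracing a=-3, b=1: calc: tmp becomes 3; next acc becomes 1; next at i=2:; next acc becomes 1; next at k=0:; next acc becomes 0; next at i=3:; next acc becomes 0; next at k=0:; next acc becomes -1; next final value 1 | calc_v2: tmp becomes 3; next acc becomes 1; next acc becomes 1; next at k=0:; next acc becomes 0; next at i=3:; next acc becomes 0; next at k=0:; next cur becomes -1; next acc becomes -1; next final value 1 — matching result 1.
Checked all 63 inputs in the declared domain: the outputs agree on every one.
verdict: equivalent


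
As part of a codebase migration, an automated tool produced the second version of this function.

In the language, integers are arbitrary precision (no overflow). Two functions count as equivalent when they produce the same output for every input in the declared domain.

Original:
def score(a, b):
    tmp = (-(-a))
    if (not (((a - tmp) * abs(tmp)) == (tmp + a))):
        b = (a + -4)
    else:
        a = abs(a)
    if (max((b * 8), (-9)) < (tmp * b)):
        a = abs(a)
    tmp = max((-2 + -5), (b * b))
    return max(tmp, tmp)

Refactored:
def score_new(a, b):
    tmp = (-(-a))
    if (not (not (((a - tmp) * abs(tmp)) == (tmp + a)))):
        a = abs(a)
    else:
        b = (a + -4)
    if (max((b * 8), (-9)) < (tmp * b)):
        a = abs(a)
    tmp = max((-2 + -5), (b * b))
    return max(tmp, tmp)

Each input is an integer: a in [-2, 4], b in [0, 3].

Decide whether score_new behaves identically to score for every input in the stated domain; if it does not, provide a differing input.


Behavior is preserved: although boolean connective usage differs, the outputs never diverge.
One worked example (a=-2, b=3) — score: tmp=-2, then (not (((a - tmp) * abs(tmp)) == (tmp + a))) is true, then b=-6, then (max((b * 8), (-9)) < (tmp * b)) is true, then a=2, then tmp=36, then returns 36; score_new: tmp=-2, then (not (not (((a - tmp) * abs(tmp)) == (tmp + a)))) is false, then b=-6, then (max((b * 8), (-9)) < (tmp * b)) is true, then a=2, then tmp=36, then returns 36; agreement on 36.
Across all 28 domain points the two functions coincide.
verdict: equivalent


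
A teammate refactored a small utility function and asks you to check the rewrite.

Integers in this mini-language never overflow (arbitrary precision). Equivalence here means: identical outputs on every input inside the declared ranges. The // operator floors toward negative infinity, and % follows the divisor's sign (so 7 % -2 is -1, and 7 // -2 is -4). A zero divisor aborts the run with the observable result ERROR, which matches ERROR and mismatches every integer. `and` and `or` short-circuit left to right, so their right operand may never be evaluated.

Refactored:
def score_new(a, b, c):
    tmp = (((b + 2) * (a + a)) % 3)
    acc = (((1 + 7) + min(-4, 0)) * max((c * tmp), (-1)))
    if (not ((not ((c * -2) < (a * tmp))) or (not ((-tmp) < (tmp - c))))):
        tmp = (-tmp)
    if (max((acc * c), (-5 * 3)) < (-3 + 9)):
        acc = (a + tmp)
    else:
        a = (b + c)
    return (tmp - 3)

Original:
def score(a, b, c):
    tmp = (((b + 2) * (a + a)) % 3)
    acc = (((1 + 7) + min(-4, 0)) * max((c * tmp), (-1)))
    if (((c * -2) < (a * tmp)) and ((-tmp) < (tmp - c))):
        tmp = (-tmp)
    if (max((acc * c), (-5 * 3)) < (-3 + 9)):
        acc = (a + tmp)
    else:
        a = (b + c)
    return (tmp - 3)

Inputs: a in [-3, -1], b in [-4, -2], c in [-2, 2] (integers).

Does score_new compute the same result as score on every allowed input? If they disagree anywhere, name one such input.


The two versions differ — the changes include boolean connective usage differs.
As a probe, take a=-2, b=-4, c=1: score runs tmp := 2 | acc := 8 | (((c * -2) < (a * tmp)) and ((-tmp) < (tmp - c))): false | (max((acc * c), (-5 * 3)) < (-3 + 9)): false | a := -3 | result -1; score_new runs tmp := 2 | acc := 8 | (not ((not ((c * -2) < (a * tmp))) or (not ((-tmp) < (tmp - c))))): false | (max((acc * c), (-5 * 3)) < (-3 + 9)): false | a := -3 | result -1; both end at -1.
Sweeping the whole domain (45 inputs) finds no disagreement.
verdict: equivalent


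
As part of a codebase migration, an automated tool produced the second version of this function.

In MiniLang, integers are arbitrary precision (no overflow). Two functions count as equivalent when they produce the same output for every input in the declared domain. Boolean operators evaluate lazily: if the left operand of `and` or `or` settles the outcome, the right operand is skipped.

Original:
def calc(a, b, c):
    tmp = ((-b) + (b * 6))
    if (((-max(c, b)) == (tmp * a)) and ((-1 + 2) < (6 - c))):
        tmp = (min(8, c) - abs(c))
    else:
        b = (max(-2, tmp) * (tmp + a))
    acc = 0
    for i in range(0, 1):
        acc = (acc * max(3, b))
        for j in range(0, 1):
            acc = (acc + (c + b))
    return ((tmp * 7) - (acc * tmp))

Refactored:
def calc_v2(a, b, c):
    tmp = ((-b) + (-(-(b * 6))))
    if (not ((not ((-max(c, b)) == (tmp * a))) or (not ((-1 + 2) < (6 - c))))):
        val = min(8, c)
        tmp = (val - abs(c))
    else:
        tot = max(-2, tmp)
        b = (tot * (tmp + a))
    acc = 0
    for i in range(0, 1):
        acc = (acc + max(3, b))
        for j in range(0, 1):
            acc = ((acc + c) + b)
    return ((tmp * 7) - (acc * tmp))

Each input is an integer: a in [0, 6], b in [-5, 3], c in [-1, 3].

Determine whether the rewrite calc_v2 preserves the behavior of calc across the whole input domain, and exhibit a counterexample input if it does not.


Take a=0, b=-5, c=-1.
calc: tmp = -25; (((-max(c, b)) == (tmp * a)) and ((-1 + 2) < (6 - c))) -> false; b = 50; acc = 0; [i=0]; acc = 0; [j=0]; acc = 49; return 1050
calc_v2: tmp = -25; (not ((not ((-max(c, b)) == (tmp * a))) or (not ((-1 + 2) < (6 - c))))) -> false; tot = -2; b = 50; acc = 0; [i=0]; acc = 50; [j=0]; acc = 99; return 2300
1050 against 2300: the behavior changed.
verdict: not equivalent; witness: a=0, b=-5, c=-1


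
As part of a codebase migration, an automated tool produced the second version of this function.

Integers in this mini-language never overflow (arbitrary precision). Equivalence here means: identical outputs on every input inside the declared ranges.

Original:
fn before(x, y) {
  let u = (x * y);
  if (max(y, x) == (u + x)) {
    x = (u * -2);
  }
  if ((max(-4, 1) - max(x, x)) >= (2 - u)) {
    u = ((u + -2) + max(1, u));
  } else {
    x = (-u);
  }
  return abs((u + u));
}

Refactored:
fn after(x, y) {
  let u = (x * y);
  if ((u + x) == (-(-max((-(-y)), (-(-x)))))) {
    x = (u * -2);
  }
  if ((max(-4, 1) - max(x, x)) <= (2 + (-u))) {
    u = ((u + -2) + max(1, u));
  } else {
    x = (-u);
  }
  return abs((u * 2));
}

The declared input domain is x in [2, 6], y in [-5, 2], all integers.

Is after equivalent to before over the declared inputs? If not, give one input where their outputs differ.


Evaluate both at x=2, y=-5.
before: u := -10 | (max(y, x) == (u + x)): false | ((max(-4, 1) - max(x, x)) >= (2 - u)): false | x := 10 | result 20
after: u := -10 | ((u + x) == (-(-max((-(-y)), (-(-x)))))): false | ((max(-4, 1) - max(x, x)) <= (2 + (-u))): true | u := -11 | result 22
20 vs 22 — the two versions disagree here.
verdict: not equivalent; witness: x=2, y=-5


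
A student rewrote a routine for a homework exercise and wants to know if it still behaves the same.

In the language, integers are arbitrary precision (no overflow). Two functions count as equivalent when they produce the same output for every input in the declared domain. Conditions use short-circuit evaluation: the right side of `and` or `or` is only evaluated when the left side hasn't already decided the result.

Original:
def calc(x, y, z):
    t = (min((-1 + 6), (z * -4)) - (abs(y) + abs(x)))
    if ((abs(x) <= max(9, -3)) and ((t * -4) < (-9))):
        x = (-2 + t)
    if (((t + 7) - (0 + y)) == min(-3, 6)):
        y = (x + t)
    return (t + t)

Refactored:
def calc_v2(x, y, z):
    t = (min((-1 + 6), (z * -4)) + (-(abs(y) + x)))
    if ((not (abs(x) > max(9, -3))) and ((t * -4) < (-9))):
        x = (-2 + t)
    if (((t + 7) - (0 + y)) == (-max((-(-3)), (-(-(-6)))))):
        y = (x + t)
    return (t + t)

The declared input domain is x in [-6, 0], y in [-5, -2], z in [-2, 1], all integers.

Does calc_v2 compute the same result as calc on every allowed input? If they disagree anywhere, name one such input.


Input x=-6, y=-5, z=-2: -12 from calc versus 12 from calc_v2.
verdict: not equivalent; witness: x=-6, y=-5, z=-2


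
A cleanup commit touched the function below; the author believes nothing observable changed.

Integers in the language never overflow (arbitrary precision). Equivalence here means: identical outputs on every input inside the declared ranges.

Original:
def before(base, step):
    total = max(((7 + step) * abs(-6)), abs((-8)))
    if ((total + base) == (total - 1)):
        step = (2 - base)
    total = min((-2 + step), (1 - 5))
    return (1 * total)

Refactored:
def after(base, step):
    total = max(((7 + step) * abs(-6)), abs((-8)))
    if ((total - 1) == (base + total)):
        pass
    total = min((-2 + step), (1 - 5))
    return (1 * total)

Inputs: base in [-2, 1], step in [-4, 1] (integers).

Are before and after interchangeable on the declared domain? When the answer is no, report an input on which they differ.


Not equivalent: base=-1, step=-4 separates them (-4 vs -6).
before: total=18, then ((total + base) == (total - 1)) is true, then step=3, then total=-4, then returns -4
after: total=18, then ((total - 1) == (base + total)) is true, then total=-6, then returns -6
verdict: not equivalent; witness: base=-1, step=-4


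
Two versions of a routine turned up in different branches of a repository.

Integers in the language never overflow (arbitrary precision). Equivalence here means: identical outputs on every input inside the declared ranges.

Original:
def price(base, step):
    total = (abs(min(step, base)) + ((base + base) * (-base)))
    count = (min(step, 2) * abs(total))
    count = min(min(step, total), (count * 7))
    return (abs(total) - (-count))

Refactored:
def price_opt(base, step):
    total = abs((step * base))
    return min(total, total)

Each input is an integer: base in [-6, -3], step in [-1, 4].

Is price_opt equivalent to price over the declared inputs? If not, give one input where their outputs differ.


These are not equivalent — on base=-6, step=-1 the outputs split (-396 vs 6).
price: total=-66, then count=-66, then count=-462, then returns -396
price_opt: total=6, then returns 6
verdict: not equivalent; witness: base=-6, step=-1


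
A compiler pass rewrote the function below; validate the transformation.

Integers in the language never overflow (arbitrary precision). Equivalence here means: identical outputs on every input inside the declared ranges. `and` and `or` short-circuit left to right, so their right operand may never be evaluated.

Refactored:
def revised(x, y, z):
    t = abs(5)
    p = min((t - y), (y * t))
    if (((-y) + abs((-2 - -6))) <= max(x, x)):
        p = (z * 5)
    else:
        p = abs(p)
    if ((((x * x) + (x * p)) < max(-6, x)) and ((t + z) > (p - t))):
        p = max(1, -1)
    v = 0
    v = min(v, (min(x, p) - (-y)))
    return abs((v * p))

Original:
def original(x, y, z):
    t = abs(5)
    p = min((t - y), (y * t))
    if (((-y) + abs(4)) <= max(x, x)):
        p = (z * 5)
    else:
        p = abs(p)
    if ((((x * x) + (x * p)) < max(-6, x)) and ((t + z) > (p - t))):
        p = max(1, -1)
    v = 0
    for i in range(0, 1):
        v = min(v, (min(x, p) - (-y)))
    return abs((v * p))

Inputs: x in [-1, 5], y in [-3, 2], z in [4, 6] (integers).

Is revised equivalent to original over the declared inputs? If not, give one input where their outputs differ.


The two versions differ — the changes include local variable names differ; also statement counts differ; also constant usage differs; also arithmetic usage differs; also loop structure differs.
Spot check at x=-1, y=-3, z=6 — original: t = 5; p = -15; (((-y) + abs(4)) <= max(x, x)) -> false; p = 15; ((((x * x) + (x * p)) < max(-6, x)) and ((t + z) > (p - t))) -> true; p = 1; v = 0; [i=0]; v = -4; return 4. revised: t = 5; p = -15; (((-y) + abs((-2 - -6))) <= max(x, x)) -> false; p = 15; ((((x * x) + (x * p)) < max(-6, x)) and ((t + z) > (p - t))) -> true; p = 1; v = 0; v = -4; return 4. Both give 4.
Across all 126 domain points the two functions coincide.
verdict: equivalent


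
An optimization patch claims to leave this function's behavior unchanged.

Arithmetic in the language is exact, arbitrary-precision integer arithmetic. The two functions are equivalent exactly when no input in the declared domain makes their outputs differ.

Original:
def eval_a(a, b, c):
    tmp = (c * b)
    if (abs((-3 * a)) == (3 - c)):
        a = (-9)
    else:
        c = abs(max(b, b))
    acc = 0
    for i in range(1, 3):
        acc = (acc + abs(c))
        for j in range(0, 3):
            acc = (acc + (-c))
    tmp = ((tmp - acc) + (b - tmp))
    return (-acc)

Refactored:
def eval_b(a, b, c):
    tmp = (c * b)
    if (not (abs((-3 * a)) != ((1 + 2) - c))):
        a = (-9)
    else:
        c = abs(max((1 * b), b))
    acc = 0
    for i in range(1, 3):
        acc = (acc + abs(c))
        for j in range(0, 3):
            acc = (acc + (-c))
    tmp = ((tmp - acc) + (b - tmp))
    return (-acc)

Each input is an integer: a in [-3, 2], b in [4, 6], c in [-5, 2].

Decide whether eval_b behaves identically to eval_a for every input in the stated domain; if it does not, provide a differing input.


Behavior is preserved: although constant usage differs, comparison usage differs, boolean connective usage differs, arithmetic usage differs, the outputs never diverge.
Spot check at a=1, b=4, c=-4 — eval_a: tmp = -16; (abs((-3 * a)) == (3 - c)) -> false; c = 4; acc = 0; [i=1]; acc = 4; [j=0]; acc = 0; [j=1]; acc = -4; [j=2]; acc = -8; [i=2]; acc = -4; [j=0]; acc = -8; [j=1]; acc = -12; [j=2]; acc = -16; tmp = 20; return 16. eval_b: tmp = -16; (not (abs((-3 * a)) != ((1 + 2) - c))) -> false; c = 4; acc = 0; [i=1]; acc = 4; [j=0]; acc = 0; [j=1]; acc = -4; [j=2]; acc = -8; [i=2]; acc = -4; [j=0]; acc = -8; [j=1]; acc = -12; [j=2]; acc = -16; tmp = 20; return 16. Both give 16.
An exhaustive pass over the 144 declared inputs shows identical outputs.
verdict: equivalent


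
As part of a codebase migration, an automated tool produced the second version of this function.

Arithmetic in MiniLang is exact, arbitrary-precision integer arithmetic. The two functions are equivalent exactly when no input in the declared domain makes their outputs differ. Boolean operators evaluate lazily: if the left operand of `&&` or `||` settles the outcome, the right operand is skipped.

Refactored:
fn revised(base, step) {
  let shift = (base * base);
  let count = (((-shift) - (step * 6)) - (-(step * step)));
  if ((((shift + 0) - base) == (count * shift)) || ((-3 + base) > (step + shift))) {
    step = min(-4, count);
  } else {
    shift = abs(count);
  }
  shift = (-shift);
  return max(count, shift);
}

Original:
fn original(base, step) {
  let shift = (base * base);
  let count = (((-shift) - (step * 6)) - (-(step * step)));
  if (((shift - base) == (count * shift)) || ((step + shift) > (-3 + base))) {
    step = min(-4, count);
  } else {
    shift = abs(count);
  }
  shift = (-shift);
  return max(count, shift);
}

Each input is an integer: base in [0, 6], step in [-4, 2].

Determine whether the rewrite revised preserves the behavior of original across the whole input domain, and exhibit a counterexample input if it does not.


The rewrite breaks on base=1, step=1, where the results are -1 and -6.
original: shift := 1 | count := -6 | (((shift - base) == (count * shift)) || ((step + shift) > (-3 + base))): true | step := -6 | shift := -1 | result -1
revised: shift := 1 | count := -6 | ((((shift + 0) - base) == (count * shift)) || ((-3 + base) > (step + shift))): false | shift := 6 | shift := -6 | result -6
verdict: not equivalent; witness: base=1, step=1


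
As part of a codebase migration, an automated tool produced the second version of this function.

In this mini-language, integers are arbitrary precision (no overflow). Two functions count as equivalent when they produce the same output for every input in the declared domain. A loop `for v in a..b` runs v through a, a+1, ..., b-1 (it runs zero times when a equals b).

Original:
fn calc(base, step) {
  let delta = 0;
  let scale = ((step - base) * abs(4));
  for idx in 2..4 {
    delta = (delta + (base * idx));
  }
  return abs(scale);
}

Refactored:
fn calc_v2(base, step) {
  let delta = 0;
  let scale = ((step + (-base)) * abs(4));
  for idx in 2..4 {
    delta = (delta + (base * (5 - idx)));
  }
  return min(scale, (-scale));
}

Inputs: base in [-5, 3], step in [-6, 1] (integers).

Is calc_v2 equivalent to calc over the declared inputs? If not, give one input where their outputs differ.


Evaluate both at base=-5, step=-6.
calc: delta := 0 | scale := -4 | iter idx=2: | delta := -10 | iter idx=3: | delta := -25 | result 4
calc_v2: delta := 0 | scale := -4 | iter idx=2: | delta := -15 | iter idx=3: | delta := -25 | result -4
4 and -4 differ, so these are not the same function on this domain.
verdict: not equivalent; witness: base=-5, step=-6


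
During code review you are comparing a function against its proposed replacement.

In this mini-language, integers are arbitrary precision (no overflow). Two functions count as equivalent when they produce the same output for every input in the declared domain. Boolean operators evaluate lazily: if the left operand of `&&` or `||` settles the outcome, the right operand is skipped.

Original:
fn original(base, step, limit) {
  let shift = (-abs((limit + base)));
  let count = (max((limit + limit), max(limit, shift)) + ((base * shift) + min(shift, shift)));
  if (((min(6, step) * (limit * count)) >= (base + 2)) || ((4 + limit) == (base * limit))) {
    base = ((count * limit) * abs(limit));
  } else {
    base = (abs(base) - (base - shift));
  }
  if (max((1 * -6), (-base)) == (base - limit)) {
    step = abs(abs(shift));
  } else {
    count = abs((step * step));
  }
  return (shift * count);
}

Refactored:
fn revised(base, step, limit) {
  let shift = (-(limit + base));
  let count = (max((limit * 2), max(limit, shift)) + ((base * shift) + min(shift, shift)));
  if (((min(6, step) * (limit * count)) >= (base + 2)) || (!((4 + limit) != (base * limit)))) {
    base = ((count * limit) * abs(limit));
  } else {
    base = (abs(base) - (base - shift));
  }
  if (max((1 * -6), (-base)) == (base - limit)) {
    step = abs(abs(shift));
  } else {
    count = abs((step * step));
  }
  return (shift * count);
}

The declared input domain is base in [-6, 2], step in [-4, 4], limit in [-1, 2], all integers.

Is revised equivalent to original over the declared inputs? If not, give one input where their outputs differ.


Run the pair on base=-6, step=-4, limit=-1.
original: shift=-7, then count=34, then (((min(6, step) * (limit * count)) >= (base + 2)) || ((4 + limit) == (base * limit))) is true, then base=-34, then (max((1 * -6), (-base)) == (base - limit)) is false, then count=16, then returns -112
revised: shift=7, then count=-28, then (((min(6, step) * (limit * count)) >= (base + 2)) || (!((4 + limit) != (base * limit)))) is false, then base=19, then (max((1 * -6), (-base)) == (base - limit)) is false, then count=16, then returns 112
-112 vs 112 — the two versions disagree here.
verdict: not equivalent; witness: base=-6, step=-4, limit=-1


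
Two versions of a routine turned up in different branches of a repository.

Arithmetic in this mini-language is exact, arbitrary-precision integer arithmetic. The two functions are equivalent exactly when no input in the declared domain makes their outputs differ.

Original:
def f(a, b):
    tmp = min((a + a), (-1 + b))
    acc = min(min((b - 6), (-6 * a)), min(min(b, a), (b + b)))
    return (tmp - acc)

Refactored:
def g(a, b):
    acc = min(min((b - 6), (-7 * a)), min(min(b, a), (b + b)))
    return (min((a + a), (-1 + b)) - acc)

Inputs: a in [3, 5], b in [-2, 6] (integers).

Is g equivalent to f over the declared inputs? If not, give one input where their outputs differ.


Try a=3, b=-2.
f: tmp := -3 | acc := -18 | result 15
g: acc := -21 | result 18
15 and 18 differ, so these are not the same function on this domain.
verdict: not equivalent; witness: a=3, b=-2


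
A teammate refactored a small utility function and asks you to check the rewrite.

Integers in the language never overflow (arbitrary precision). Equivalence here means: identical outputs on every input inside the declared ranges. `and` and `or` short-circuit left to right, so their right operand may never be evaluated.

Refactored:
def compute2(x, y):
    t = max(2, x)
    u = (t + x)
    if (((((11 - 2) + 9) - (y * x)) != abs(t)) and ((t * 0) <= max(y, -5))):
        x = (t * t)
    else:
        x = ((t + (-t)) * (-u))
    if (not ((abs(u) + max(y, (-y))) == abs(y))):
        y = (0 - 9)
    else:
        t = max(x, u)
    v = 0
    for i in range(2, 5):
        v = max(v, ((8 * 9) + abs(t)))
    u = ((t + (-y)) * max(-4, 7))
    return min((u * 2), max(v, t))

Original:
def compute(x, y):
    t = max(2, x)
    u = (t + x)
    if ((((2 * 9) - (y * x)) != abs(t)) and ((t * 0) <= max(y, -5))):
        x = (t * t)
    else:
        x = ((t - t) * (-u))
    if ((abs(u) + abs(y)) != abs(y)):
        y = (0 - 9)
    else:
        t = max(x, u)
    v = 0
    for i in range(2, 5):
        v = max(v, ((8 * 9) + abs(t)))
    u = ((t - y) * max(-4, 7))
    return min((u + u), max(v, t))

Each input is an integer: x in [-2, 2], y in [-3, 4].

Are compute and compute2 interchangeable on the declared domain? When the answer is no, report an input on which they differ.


Although boolean connective usage differs, plus constant usage differs, plus min/max/abs usage differs, plus arithmetic usage differs, plus comparison usage differs, 40/40 inputs agree.
verdict: equivalent


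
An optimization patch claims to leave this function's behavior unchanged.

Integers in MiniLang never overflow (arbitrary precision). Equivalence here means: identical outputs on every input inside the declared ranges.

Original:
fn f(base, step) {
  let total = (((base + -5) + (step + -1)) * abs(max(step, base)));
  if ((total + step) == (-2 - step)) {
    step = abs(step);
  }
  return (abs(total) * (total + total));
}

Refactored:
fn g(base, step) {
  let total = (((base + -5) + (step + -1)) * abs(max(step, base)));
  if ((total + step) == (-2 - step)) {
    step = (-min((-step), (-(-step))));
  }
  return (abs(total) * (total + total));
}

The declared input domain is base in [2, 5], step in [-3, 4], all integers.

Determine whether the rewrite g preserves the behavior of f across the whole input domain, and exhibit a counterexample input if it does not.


This is a faithful refactor — min/max/abs usage differs, but the computed results match everywhere.
One worked example (base=3, step=1) — f: total := -6 | ((total + step) == (-2 - step)): false | result -72; g: total := -6 | ((total + step) == (-2 - step)): false | result -72; agreement on -72.
Across all 32 domain points the two functions coincide.
verdict: equivalent


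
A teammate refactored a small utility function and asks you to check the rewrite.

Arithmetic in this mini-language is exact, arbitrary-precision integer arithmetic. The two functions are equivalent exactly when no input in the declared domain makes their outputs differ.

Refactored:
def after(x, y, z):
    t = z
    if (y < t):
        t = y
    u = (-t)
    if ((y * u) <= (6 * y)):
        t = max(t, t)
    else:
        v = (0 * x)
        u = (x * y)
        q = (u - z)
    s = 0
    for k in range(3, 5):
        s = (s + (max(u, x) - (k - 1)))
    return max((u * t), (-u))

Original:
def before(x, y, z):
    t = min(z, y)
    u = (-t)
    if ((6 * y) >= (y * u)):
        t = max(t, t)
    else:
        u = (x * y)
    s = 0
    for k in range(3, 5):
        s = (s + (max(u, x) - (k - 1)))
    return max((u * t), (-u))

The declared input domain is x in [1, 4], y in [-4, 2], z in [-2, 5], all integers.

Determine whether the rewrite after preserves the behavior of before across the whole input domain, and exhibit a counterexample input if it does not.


This is a faithful refactor — local variable names differ, and branching structure differs, and statement counts differ, and min/max/abs usage differs, and constant usage differs, and arithmetic usage differs, and comparison usage differs, but the computed results match everywhere.
As a probe, take x=3, y=0, z=-2: before runs t=-2, then u=2, then ((6 * y) >= (y * u)) is true, then t=-2, then s=0, then (k=3), then s=1, then (k=4), then s=1, then returns -2; after runs t=-2, then (y < t) is false, then u=2, then ((y * u) <= (6 * y)) is true, then t=-2, then s=0, then (k=3), then s=1, then (k=4), then s=1, then returns -2; both end at -2.
Checked all 224 inputs in the declared domain: the outputs agree on every one.
verdict: equivalent


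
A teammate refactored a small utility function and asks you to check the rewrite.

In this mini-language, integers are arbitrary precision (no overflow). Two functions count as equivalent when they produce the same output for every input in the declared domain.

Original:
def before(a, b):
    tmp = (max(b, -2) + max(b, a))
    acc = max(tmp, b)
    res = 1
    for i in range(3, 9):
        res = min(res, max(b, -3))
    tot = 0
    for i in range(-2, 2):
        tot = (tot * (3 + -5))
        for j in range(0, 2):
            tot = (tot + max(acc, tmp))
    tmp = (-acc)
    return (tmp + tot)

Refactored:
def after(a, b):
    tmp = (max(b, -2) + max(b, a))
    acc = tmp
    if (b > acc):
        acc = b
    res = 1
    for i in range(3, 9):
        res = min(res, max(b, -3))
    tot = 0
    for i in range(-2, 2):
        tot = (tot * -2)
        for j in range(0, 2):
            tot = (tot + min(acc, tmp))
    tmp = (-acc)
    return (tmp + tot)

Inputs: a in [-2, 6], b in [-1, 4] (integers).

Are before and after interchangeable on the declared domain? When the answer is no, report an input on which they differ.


Not equivalent: a=-2, b=-1 separates them (11 vs 21).
before: tmp = -2; acc = -1; res = 1; [i=3]; res = -1; [i=4]; res = -1; [i=5]; res = -1; [i=6]; res = -1; [i=7]; res = -1; [i=8]; res = -1; tot = 0; [i=-2]; tot = 0; [j=0]; tot = -1; [j=1]; tot = -2; [i=-1]; tot = 4; [j=0]; tot = 3; [j=1]; tot = 2; [i=0]; tot = -4; [j=0]; tot = -5; [j=1]; tot = -6; [i=1]; tot = 12; [j=0]; tot = 11; [j=1]; tot = 10; tmp = 1; return 11
after: tmp = -2; acc = -2; (b > acc) -> true; acc = -1; res = 1; [i=3]; res = -1; [i=4]; res = -1; [i=5]; res = -1; [i=6]; res = -1; [i=7]; res = -1; [i=8]; res = -1; tot = 0; [i=-2]; tot = 0; [j=0]; tot = -2; [j=1]; tot = -4; [i=-1]; tot = 8; [j=0]; tot = 6; [j=1]; tot = 4; [i=0]; tot = -8; [j=0]; tot = -10; [j=1]; tot = -12; [i=1]; tot = 24; [j=0]; tot = 22; [j=1]; tot = 20; tmp = 1; return 21
verdict: not equivalent; witness: a=-2, b=-1


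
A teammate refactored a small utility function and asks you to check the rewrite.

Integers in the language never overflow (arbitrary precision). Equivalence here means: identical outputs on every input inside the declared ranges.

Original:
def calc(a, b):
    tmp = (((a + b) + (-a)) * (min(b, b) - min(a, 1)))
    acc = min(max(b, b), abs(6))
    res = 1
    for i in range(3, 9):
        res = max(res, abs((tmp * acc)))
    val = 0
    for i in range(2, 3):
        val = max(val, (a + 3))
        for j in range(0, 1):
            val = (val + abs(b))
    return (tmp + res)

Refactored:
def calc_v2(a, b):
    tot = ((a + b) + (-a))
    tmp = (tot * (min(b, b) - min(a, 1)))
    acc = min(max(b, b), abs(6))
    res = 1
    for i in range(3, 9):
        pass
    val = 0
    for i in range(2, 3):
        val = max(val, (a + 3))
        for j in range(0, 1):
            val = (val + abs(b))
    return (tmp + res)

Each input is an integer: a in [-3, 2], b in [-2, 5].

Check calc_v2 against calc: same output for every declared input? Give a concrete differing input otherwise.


Take a=-3, b=-2.
calc: tmp=-2, then acc=-2, then res=1, then (i=3), then res=4, then (i=4), then res=4, then (i=5), then res=4, then (i=6), then res=4, then (i=7), then res=4, then (i=8), then res=4, then val=0, then (i=2), then val=0, then (j=0), then val=2, then returns 2
calc_v2: tot=-2, then tmp=-2, then acc=-2, then res=1, then (i=3), then (i=4), then (i=5), then (i=6), then (i=7), then (i=8), then val=0, then (i=2), then val=0, then (j=0), then val=2, then returns -1
2 != -1, so the rewrite changes behavior.
verdict: not equivalent; witness: a=-3, b=-2


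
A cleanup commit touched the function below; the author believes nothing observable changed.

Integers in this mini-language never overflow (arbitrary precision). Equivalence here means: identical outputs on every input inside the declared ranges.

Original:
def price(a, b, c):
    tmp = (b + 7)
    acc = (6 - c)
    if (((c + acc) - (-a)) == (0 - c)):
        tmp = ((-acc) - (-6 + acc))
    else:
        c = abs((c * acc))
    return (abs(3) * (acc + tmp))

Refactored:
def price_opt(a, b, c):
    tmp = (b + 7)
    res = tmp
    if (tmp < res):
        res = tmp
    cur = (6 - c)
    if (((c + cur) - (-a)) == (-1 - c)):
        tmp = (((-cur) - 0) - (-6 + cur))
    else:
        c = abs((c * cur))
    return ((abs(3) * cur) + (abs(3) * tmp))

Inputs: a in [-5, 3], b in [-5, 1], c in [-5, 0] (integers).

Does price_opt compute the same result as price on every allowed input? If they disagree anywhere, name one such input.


There is a counterexample at a=-5, b=-5, c=-2: 30 on one side, -6 on the other.
price: tmp = 2; acc = 8; (((c + acc) - (-a)) == (0 - c)) -> false; c = 16; return 30
price_opt: tmp = 2; res = 2; (tmp < res) -> false; cur = 8; (((c + cur) - (-a)) == (-1 - c)) -> true; tmp = -10; return -6
verdict: not equivalent; witness: a=-5, b=-5, c=-2


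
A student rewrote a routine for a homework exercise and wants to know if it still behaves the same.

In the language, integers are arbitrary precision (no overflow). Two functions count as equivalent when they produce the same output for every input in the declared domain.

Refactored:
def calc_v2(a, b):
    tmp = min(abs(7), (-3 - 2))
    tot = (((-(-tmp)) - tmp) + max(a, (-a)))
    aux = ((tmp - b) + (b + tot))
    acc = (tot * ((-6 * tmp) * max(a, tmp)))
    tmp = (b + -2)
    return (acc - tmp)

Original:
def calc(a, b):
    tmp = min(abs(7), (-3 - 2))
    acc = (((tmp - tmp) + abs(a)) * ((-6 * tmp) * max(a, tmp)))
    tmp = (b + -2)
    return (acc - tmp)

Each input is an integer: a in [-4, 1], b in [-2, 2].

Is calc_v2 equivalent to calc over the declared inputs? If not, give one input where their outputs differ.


This is a faithful refactor — min/max/abs usage differs; also local variable names differ; also arithmetic usage differs; also statement counts differ, but the computed results match everywhere.
As a probe, take a=-2, b=0: calc runs tmp := -5 | acc := -120 | tmp := -2 | result -118; calc_v2 runs tmp := -5 | tot := 2 | aux := -3 | acc := -120 | tmp := -2 | result -118; both end at -118.
Every one of the 30 inputs gives matching results.
verdict: equivalent


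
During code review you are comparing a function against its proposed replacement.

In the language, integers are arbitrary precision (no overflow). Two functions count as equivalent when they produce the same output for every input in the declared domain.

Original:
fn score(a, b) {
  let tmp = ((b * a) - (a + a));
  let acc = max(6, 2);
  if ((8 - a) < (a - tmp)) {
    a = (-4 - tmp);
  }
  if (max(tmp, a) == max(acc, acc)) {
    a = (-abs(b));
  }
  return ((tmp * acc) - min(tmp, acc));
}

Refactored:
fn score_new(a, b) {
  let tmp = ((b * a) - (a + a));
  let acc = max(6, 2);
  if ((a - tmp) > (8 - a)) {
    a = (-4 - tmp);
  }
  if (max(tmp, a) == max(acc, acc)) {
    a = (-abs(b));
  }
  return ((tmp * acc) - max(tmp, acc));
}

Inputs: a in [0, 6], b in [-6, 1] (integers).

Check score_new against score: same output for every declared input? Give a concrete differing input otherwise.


There is a counterexample at a=0, b=-6: 0 on one side, -6 on the other.
score: tmp=0, then acc=6, then ((8 - a) < (a - tmp)) is false, then (max(tmp, a) == max(acc, acc)) is false, then returns 0
score_new: tmp=0, then acc=6, then ((a - tmp) > (8 - a)) is false, then (max(tmp, a) == max(acc, acc)) is false, then returns -6
verdict: not equivalent; witness: a=0, b=-6


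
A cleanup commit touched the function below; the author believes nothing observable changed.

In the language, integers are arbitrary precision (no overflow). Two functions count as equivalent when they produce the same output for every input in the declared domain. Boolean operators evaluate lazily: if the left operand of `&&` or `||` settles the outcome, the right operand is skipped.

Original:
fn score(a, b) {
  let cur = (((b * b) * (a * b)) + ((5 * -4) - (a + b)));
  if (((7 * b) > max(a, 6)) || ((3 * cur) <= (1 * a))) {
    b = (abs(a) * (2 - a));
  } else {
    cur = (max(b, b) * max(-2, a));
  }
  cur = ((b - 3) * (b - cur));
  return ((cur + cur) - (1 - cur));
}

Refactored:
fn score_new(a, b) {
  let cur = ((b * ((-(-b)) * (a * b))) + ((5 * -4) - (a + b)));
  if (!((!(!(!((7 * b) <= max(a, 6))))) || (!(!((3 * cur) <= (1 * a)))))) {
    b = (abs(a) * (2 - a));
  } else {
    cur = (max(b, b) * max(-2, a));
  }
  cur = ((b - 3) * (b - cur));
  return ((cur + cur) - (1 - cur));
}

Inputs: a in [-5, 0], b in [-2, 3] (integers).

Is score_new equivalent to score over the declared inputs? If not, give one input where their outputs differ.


Take a=-5, b=-2.
score: cur = 27; (((7 * b) > max(a, 6)) || ((3 * cur) <= (1 * a))) -> false; cur = 4; cur = 30; return 89
score_new: cur = 27; (!((!(!(!((7 * b) <= max(a, 6))))) || (!(!((3 * cur) <= (1 * a)))))) -> true; b = 35; cur = 256; return 767
89 != 767, so the rewrite changes behavior.
verdict: not equivalent; witness: a=-5, b=-2


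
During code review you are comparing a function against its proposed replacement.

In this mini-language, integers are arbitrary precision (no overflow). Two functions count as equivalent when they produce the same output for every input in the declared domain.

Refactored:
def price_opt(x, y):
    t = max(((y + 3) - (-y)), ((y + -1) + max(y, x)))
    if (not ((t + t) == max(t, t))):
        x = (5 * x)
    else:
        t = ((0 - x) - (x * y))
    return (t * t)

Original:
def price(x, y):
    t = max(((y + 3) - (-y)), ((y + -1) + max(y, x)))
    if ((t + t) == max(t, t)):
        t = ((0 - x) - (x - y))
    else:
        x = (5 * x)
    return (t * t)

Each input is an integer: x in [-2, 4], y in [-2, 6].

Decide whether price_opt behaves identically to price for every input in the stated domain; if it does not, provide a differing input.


Consider the input x=3, y=-2.
price: t=0, then ((t + t) == max(t, t)) is true, then t=-8, then returns 64
price_opt: t=0, then (not ((t + t) == max(t, t))) is false, then t=3, then returns 9
64 != 9, so the rewrite changes behavior.
verdict: not equivalent; witness: x=3, y=-2
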